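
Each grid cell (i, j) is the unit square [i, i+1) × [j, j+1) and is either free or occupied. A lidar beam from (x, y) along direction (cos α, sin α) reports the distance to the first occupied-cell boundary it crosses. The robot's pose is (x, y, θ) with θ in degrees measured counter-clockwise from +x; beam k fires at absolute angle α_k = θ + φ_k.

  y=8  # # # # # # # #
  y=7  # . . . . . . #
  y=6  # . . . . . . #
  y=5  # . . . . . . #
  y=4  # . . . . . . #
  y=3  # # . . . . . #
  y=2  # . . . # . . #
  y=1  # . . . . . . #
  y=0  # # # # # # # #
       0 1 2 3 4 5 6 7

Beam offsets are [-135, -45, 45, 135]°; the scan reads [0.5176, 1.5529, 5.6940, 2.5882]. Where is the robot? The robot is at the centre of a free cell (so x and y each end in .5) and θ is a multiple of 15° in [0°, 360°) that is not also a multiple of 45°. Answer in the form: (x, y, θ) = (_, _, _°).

Enumerate (i+0.5, j+0.5, θ) over the 40 free cells and 16 admissible headings. For each, cast all 4 beams and compare to the given ranges.
  (2.5, 6.5, 195°): beam 1 = 1.7321 ≠ 0.5176 ✗
  (5.5, 7.5, 330°): beam 1 = 4.6587 ≠ 0.5176 ✗
  (3.5, 1.5, 285°): beam 1 = 2.8868 ≠ 0.5176 ✗
  (1.5, 7.5, 75°): beam 1 = 5.1962 ≠ 0.5176 ✗
  …
  (1.5, 5.5, 300°): r_1=0.5176, r_2=1.5529, r_3=5.6940, r_4=2.5882 — all match ✓
No second candidate reproduces the full scan.

(x, y, θ) = (1.5, 5.5, 300°)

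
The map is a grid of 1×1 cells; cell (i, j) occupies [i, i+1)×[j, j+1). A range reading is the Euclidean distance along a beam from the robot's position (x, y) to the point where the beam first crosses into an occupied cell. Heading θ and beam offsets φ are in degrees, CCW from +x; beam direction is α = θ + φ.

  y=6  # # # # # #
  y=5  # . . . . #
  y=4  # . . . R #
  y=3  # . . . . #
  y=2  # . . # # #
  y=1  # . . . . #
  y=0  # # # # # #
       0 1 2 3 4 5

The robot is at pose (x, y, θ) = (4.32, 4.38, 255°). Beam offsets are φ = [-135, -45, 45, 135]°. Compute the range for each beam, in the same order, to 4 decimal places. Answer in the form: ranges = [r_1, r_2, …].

ranges = [1.8706, 3.8336, 1.3600, 0.7852]

beam 1: φ=-135°, α=120°
  d=(-0.5000,0.8660)  start (4,4)  tX=0.6400 tY=0.7159  stride 1/|dx|=2.0000 1/|dy|=1.1547
    cross x-line → (3,4), t=0.6400
    cross y-line → (3,5), t=0.7159
    cross y-line → (3,6), t=1.8706 (wall)
  → r_1 = 1.8706
beam 2: φ=-45°, α=210°
  d=(-0.8660,-0.5000)  start (4,4)  tX=0.3695 tY=0.7600  stride 1/|dx|=1.1547 1/|dy|=2.0000
    cross x-line → (3,4), t=0.3695
    cross y-line → (3,3), t=0.7600
    cross x-line → (2,3), t=1.5242
    cross x-line → (1,3), t=2.6789
    cross y-line → (1,2), t=2.7600
    cross x-line → (0,2), t=3.8336 (wall)
  → r_2 = 3.8336
beam 3: φ=45°, α=300°
  d=(0.5000,-0.8660)  start (4,4)  tX=1.3600 tY=0.4388  stride 1/|dx|=2.0000 1/|dy|=1.1547
    cross y-line → (4,3), t=0.4388
    cross x-line → (5,3), t=1.3600 (wall)
  → r_3 = 1.3600
beam 4: φ=135°, α=30°
  d=(0.8660,0.5000)  start (4,4)  tX=0.7852 tY=1.2400  stride 1/|dx|=1.1547 1/|dy|=2.0000
    cross x-line → (5,4), t=0.7852 (wall)
  → r_4 = 0.7852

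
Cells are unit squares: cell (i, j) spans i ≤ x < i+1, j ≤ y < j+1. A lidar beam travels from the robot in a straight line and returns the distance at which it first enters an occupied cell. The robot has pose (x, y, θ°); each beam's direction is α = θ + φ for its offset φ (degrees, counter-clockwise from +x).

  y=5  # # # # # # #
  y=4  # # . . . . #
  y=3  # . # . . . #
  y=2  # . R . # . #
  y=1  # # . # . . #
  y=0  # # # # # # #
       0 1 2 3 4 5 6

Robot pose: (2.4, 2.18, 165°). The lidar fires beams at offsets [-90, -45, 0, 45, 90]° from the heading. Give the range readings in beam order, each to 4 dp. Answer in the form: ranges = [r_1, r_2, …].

ranges = [0.8489, 2.1016, 1.4494, 0.4619, 1.2216]

beam 1: φ=-90°, α=75°
  d=(0.2588,0.9659)  start (2,2)  tX=2.3182 tY=0.8489  stride 1/|dx|=3.8637 1/|dy|=1.0353
    cross y-line → (2,3), t=0.8489 (wall)
  → r_1 = 0.8489
beam 2: φ=-45°, α=120°
  d=(-0.5000,0.8660)  start (2,2)  tX=0.8000 tY=0.9469  stride 1/|dx|=2.0000 1/|dy|=1.1547
    cross x-line → (1,2), t=0.8000
    cross y-line → (1,3), t=0.9469
    cross y-line → (1,4), t=2.1016 (wall)
  → r_2 = 2.1016
beam 3: φ=0°, α=165°
  d=(-0.9659,0.2588)  start (2,2)  tX=0.4141 tY=3.1682  stride 1/|dx|=1.0353 1/|dy|=3.8637
    cross x-line → (1,2), t=0.4141
    cross x-line → (0,2), t=1.4494 (wall)
  → r_3 = 1.4494
beam 4: φ=45°, α=210°
  d=(-0.8660,-0.5000)  start (2,2)  tX=0.4619 tY=0.3600  stride 1/|dx|=1.1547 1/|dy|=2.0000
    cross y-line → (2,1), t=0.3600
    cross x-line → (1,1), t=0.4619 (wall)
  → r_4 = 0.4619
beam 5: φ=90°, α=255°
  d=(-0.2588,-0.9659)  start (2,2)  tX=1.5455 tY=0.1863  stride 1/|dx|=3.8637 1/|dy|=1.0353
    cross y-line → (2,1), t=0.1863
    cross y-line → (2,0), t=1.2216 (wall)
  → r_5 = 1.2216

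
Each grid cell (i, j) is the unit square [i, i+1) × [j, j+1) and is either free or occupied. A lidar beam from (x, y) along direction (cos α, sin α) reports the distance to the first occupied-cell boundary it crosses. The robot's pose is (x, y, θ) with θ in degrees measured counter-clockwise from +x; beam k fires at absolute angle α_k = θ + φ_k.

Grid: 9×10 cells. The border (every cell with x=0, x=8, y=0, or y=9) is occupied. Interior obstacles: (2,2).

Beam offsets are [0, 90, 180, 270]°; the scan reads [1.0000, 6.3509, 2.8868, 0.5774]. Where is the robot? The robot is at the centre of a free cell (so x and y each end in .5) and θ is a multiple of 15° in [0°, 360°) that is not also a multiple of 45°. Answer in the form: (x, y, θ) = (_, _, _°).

Candidates: 55 free-cell centres × 16 headings = 880 poses. Raycast each; keep the one whose scan matches to 4 dp.
  (5.5, 1.5, 105°): beam 1 = 7.7646 ≠ 1.0000 ✗
  (6.5, 6.5, 15°): beam 1 = 1.5529 ≠ 1.0000 ✗
  (1.5, 1.5, 165°): beam 1 = 0.5176 ≠ 1.0000 ✗
  …
  (5.5, 8.5, 150°): r_1=1.0000, r_2=6.3509, r_3=2.8868, r_4=0.5774 — all match ✓
No second candidate reproduces the full scan.

(x, y, θ) = (5.5, 8.5, 150°)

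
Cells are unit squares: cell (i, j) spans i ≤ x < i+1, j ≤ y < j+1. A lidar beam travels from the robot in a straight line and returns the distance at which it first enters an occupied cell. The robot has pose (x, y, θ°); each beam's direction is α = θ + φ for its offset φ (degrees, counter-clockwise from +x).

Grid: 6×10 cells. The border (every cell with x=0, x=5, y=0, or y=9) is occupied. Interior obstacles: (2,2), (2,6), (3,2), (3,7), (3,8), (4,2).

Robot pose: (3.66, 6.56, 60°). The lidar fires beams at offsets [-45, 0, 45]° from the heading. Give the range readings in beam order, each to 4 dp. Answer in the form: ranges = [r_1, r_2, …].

ranges = [1.3873, 0.5081, 0.4555]

beam 1: φ=-45°, α=15°
  cosα=0.9659 sinα=0.2588 | (3,6) | tMaxX 0.3520 tMaxY 1.7000 | tΔX 1.0353 tΔY 3.8637
    t=0.3520 [x] (4,6)
    t=1.3873 [x] (5,6) — stop
  → r_1 = 1.3873
beam 2: φ=0°, α=60°
  cosα=0.5000 sinα=0.8660 | (3,6) | tMaxX 0.6800 tMaxY 0.5081 | tΔX 2.0000 tΔY 1.1547
    t=0.5081 [y] (3,7) — stop
  → r_2 = 0.5081
beam 3: φ=45°, α=105°
  cosα=-0.2588 sinα=0.9659 | (3,6) | tMaxX 2.5500 tMaxY 0.4555 | tΔX 3.8637 tΔY 1.0353
    t=0.4555 [y] (3,7) — stop
  → r_3 = 0.4555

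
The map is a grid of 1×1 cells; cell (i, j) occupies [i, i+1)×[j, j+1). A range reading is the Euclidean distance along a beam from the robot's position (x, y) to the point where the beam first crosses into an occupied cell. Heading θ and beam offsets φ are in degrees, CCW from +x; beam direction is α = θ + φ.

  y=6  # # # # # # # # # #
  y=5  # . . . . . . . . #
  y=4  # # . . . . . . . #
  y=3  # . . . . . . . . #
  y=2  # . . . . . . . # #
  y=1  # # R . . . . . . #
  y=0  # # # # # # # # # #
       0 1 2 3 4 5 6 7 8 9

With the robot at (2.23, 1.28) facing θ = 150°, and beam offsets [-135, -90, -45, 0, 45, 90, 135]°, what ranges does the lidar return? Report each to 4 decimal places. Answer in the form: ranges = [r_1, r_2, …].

ranges = [5.9735, 5.4502, 2.8160, 0.2656, 0.2381, 0.3233, 0.2899]

beam 1: φ=-135°, α=15°
  cosα=0.9659 sinα=0.2588 | (2,1) | tMaxX 0.7972 tMaxY 2.7819 | tΔX 1.0353 tΔY 3.8637
    t=0.7972 [x] (3,1)
    t=1.8324 [x] (4,1)
    t=2.7819 [y] (4,2)
    t=2.8677 [x] (5,2)
    t=3.9030 [x] (6,2)
    t=4.9383 [x] (7,2)
    t=5.9735 [x] (8,2) — stop
  → r_1 = 5.9735
beam 2: φ=-90°, α=60°
  cosα=0.5000 sinα=0.8660 | (2,1) | tMaxX 1.5400 tMaxY 0.8314 | tΔX 2.0000 tΔY 1.1547
    t=0.8314 [y] (2,2)
    t=1.5400 [x] (3,2)
    t=1.9861 [y] (3,3)
    t=3.1408 [y] (3,4)
    t=3.5400 [x] (4,4)
    t=4.2955 [y] (4,5)
    t=5.4502 [y] (4,6) — stop
  → r_2 = 5.4502
beam 3: φ=-45°, α=105°
  cosα=-0.2588 sinα=0.9659 | (2,1) | tMaxX 0.8887 tMaxY 0.7454 | tΔX 3.8637 tΔY 1.0353
    t=0.7454 [y] (2,2)
    t=0.8887 [x] (1,2)
    t=1.7807 [y] (1,3)
    t=2.8160 [y] (1,4) — stop
  → r_3 = 2.8160
beam 4: φ=0°, α=150°
  cosα=-0.8660 sinα=0.5000 | (2,1) | tMaxX 0.2656 tMaxY 1.4400 | tΔX 1.1547 tΔY 2.0000
    t=0.2656 [x] (1,1) — stop
  → r_4 = 0.2656
beam 5: φ=45°, α=195°
  cosα=-0.9659 sinα=-0.2588 | (2,1) | tMaxX 0.2381 tMaxY 1.0818 | tΔX 1.0353 tΔY 3.8637
    t=0.2381 [x] (1,1) — stop
  → r_5 = 0.2381
beam 6: φ=90°, α=240°
  cosα=-0.5000 sinα=-0.8660 | (2,1) | tMaxX 0.4600 tMaxY 0.3233 | tΔX 2.0000 tΔY 1.1547
    t=0.3233 [y] (2,0) — stop
  → r_6 = 0.3233
beam 7: φ=135°, α=285°
  cosα=0.2588 sinα=-0.9659 | (2,1) | tMaxX 2.9751 tMaxY 0.2899 | tΔX 3.8637 tΔY 1.0353
    t=0.2899 [y] (2,0) — stop
  → r_7 = 0.2899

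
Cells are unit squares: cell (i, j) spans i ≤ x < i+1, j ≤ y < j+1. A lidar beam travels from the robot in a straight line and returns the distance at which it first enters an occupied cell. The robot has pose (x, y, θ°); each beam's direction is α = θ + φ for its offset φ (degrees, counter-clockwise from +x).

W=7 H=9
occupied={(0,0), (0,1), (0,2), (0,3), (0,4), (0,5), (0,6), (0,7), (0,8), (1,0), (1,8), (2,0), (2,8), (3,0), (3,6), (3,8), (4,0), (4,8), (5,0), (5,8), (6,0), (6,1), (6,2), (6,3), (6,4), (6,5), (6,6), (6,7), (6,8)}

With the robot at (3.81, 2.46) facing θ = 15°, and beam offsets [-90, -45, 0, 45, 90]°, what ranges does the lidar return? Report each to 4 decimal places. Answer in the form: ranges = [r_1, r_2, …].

ranges = [1.5115, 2.5288, 2.2673, 4.3800, 5.7354]

beam 1: φ=-90°, α=285°
  cosα=0.2588 sinα=-0.9659 | (3,2) | tMaxX 0.7341 tMaxY 0.4762 | tΔX 3.8637 tΔY 1.0353
    t=0.4762 [y] (3,1)
    t=0.7341 [x] (4,1)
    t=1.5115 [y] (4,0) — stop
  → r_1 = 1.5115
beam 2: φ=-45°, α=330°
  cosα=0.8660 sinα=-0.5000 | (3,2) | tMaxX 0.2194 tMaxY 0.9200 | tΔX 1.1547 tΔY 2.0000
    t=0.2194 [x] (4,2)
    t=0.9200 [y] (4,1)
    t=1.3741 [x] (5,1)
    t=2.5288 [x] (6,1) — stop
  → r_2 = 2.5288
beam 3: φ=0°, α=15°
  cosα=0.9659 sinα=0.2588 | (3,2) | tMaxX 0.1967 tMaxY 2.0864 | tΔX 1.0353 tΔY 3.8637
    t=0.1967 [x] (4,2)
    t=1.2320 [x] (5,2)
    t=2.0864 [y] (5,3)
    t=2.2673 [x] (6,3) — stop
  → r_3 = 2.2673
beam 4: φ=45°, α=60°
  cosα=0.5000 sinα=0.8660 | (3,2) | tMaxX 0.3800 tMaxY 0.6235 | tΔX 2.0000 tΔY 1.1547
    t=0.3800 [x] (4,2)
    t=0.6235 [y] (4,3)
    t=1.7782 [y] (4,4)
    t=2.3800 [x] (5,4)
    t=2.9329 [y] (5,5)
    t=4.0876 [y] (5,6)
    t=4.3800 [x] (6,6) — stop
  → r_4 = 4.3800
beam 5: φ=90°, α=105°
  cosα=-0.2588 sinα=0.9659 | (3,2) | tMaxX 3.1296 tMaxY 0.5590 | tΔX 3.8637 tΔY 1.0353
    t=0.5590 [y] (3,3)
    t=1.5943 [y] (3,4)
    t=2.6296 [y] (3,5)
    t=3.1296 [x] (2,5)
    t=3.6649 [y] (2,6)
    t=4.7002 [y] (2,7)
    t=5.7354 [y] (2,8) — stop
  → r_5 = 5.7354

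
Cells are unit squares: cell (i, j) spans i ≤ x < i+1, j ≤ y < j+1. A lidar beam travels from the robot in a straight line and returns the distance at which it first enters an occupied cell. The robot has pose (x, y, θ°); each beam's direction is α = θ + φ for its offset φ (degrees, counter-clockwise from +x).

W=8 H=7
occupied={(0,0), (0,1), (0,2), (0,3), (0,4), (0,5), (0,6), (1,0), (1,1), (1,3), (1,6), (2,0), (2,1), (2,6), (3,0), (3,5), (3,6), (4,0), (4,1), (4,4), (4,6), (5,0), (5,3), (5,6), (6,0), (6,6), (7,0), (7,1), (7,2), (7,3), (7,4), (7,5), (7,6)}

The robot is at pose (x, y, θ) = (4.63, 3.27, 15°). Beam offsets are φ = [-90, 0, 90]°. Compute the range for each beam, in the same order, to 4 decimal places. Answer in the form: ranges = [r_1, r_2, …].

beam 1: φ=-90°, α=285°
  d=(0.2588,-0.9659)  start (4,3)  tX=1.4296 tY=0.2795  stride 1/|dx|=3.8637 1/|dy|=1.0353
    cross y-line → (4,2), t=0.2795
    cross y-line → (4,1), t=1.3148 (wall)
  → r_1 = 1.3148
beam 2: φ=0°, α=15°
  d=(0.9659,0.2588)  start (4,3)  tX=0.3831 tY=2.8205  stride 1/|dx|=1.0353 1/|dy|=3.8637
    cross x-line → (5,3), t=0.3831 (wall)
  → r_2 = 0.3831
beam 3: φ=90°, α=105°
  d=(-0.2588,0.9659)  start (4,3)  tX=2.4341 tY=0.7558  stride 1/|dx|=3.8637 1/|dy|=1.0353
    cross y-line → (4,4), t=0.7558 (wall)
  → r_3 = 0.7558

ranges = [1.3148, 0.3831, 0.7558]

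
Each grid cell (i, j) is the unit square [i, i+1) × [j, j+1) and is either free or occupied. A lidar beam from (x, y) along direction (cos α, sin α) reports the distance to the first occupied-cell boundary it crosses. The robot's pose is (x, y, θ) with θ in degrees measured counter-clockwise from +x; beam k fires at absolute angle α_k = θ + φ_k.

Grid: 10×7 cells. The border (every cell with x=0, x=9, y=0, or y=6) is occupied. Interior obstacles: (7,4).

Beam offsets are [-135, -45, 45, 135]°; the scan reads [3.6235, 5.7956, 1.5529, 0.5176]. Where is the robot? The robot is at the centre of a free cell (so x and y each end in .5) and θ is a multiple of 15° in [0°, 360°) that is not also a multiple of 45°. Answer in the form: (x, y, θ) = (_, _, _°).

The pose lattice has 39·16 = 624 candidates. Test each by forward raycasting.
  (7.5, 3.5, 330°): beam 1 = 6.7293 ≠ 3.6235 ✗
  (1.5, 4.5, 195°): beam 1 = 1.7321 ≠ 3.6235 ✗
  (3.5, 5.5, 75°): beam 1 = 5.1962 ≠ 3.6235 ✗
  (5.5, 1.5, 210°): beam 1 = 4.6587 ≠ 3.6235 ✗
  (7.5, 5.5, 15°): beam 1 = 0.5774 ≠ 3.6235 ✗
  …
  (1.5, 4.5, 60°): r_1=3.6235, r_2=5.7956, r_3=1.5529, r_4=0.5176 — all match ✓
No second candidate reproduces the full scan.

(x, y, θ) = (1.5, 4.5, 60°)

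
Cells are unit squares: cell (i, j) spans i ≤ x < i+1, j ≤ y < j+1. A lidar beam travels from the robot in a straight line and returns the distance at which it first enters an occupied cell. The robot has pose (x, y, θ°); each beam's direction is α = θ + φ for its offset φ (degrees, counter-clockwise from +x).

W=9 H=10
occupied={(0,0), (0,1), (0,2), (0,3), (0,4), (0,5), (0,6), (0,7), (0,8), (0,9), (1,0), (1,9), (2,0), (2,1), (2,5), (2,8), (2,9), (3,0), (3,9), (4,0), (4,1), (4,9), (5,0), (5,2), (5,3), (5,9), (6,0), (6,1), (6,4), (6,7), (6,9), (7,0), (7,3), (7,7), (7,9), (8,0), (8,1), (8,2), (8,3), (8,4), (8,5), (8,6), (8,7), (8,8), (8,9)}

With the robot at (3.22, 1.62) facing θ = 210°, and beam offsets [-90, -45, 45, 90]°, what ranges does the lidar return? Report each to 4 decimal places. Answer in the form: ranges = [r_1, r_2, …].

beam 1: φ=-90°, α=120°
  d=(-0.5000,0.8660)  start (3,1)  tX=0.4400 tY=0.4388  stride 1/|dx|=2.0000 1/|dy|=1.1547
    cross y-line → (3,2), t=0.4388
    cross x-line → (2,2), t=0.4400
    cross y-line → (2,3), t=1.5935
    cross x-line → (1,3), t=2.4400
    cross y-line → (1,4), t=2.7482
    cross y-line → (1,5), t=3.9029
    cross x-line → (0,5), t=4.4400 (wall)
  → r_1 = 4.4400
beam 2: φ=-45°, α=165°
  d=(-0.9659,0.2588)  start (3,1)  tX=0.2278 tY=1.4682  stride 1/|dx|=1.0353 1/|dy|=3.8637
    cross x-line → (2,1), t=0.2278 (wall)
  → r_2 = 0.2278
beam 3: φ=45°, α=255°
  d=(-0.2588,-0.9659)  start (3,1)  tX=0.8500 tY=0.6419  stride 1/|dx|=3.8637 1/|dy|=1.0353
    cross y-line → (3,0), t=0.6419 (wall)
  → r_3 = 0.6419
beam 4: φ=90°, α=300°
  d=(0.5000,-0.8660)  start (3,1)  tX=1.5600 tY=0.7159  stride 1/|dx|=2.0000 1/|dy|=1.1547
    cross y-line → (3,0), t=0.7159 (wall)
  → r_4 = 0.7159

ranges = [4.4400, 0.2278, 0.6419, 0.7159]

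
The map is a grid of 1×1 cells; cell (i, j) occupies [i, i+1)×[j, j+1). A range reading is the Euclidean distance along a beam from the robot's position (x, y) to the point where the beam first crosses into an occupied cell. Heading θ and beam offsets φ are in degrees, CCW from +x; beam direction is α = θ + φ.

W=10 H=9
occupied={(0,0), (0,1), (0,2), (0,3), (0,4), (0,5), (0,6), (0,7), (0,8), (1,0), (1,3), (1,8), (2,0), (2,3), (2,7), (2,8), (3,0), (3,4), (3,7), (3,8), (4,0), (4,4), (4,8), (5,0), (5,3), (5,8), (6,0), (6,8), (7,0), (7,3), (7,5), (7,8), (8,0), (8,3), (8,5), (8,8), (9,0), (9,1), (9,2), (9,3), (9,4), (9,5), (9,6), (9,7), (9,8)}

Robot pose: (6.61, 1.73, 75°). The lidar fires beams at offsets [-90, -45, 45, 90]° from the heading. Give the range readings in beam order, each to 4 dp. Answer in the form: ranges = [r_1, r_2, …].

beam 1: φ=-90°, α=345°
  cosα=0.9659 sinα=-0.2588 | (6,1) | tMaxX 0.4038 tMaxY 2.8205 | tΔX 1.0353 tΔY 3.8637
    t=0.4038 [x] (7,1)
    t=1.4390 [x] (8,1)
    t=2.4743 [x] (9,1) — stop
  → r_1 = 2.4743
beam 2: φ=-45°, α=30°
  cosα=0.8660 sinα=0.5000 | (6,1) | tMaxX 0.4503 tMaxY 0.5400 | tΔX 1.1547 tΔY 2.0000
    t=0.4503 [x] (7,1)
    t=0.5400 [y] (7,2)
    t=1.6050 [x] (8,2)
    t=2.5400 [y] (8,3) — stop
  → r_2 = 2.5400
beam 3: φ=45°, α=120°
  cosα=-0.5000 sinα=0.8660 | (6,1) | tMaxX 1.2200 tMaxY 0.3118 | tΔX 2.0000 tΔY 1.1547
    t=0.3118 [y] (6,2)
    t=1.2200 [x] (5,2)
    t=1.4665 [y] (5,3) — stop
  → r_3 = 1.4665
beam 4: φ=90°, α=165°
  cosα=-0.9659 sinα=0.2588 | (6,1) | tMaxX 0.6315 tMaxY 1.0432 | tΔX 1.0353 tΔY 3.8637
    t=0.6315 [x] (5,1)
    t=1.0432 [y] (5,2)
    t=1.6668 [x] (4,2)
    t=2.7021 [x] (3,2)
    t=3.7373 [x] (2,2)
    t=4.7726 [x] (1,2)
    t=4.9069 [y] (1,3) — stop
  → r_4 = 4.9069

ranges = [2.4743, 2.5400, 1.4665, 4.9069]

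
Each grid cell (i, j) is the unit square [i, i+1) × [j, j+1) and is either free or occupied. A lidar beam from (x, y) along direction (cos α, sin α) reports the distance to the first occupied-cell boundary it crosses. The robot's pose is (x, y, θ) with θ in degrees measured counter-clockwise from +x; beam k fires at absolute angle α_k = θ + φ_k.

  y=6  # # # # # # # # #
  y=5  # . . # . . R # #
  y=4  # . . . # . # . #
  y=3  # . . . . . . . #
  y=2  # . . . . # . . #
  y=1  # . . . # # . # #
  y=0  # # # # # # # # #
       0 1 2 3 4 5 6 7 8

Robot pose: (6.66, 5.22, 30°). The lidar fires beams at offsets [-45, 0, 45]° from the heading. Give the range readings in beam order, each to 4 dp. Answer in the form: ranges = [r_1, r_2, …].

beam 1: φ=-45°, α=345°
  dir = (cos 345°, sin 345°) = (0.9659, -0.2588); from cell (6,5)
  next x-line at t=0.3520, next y-line at t=0.8500; Δt_x=1.0353, Δt_y=3.8637
    x: enter (7,5) at t=0.3520 ← occupied
  → r_1 = 0.3520
beam 2: φ=0°, α=30°
  dir = (cos 30°, sin 30°) = (0.8660, 0.5000); from cell (6,5)
  next x-line at t=0.3926, next y-line at t=1.5600; Δt_x=1.1547, Δt_y=2.0000
    x: enter (7,5) at t=0.3926 ← occupied
  → r_2 = 0.3926
beam 3: φ=45°, α=75°
  dir = (cos 75°, sin 75°) = (0.2588, 0.9659); from cell (6,5)
  next x-line at t=1.3137, next y-line at t=0.8075; Δt_x=3.8637, Δt_y=1.0353
    y: enter (6,6) at t=0.8075 ← occupied
  → r_3 = 0.8075

ranges = [0.3520, 0.3926, 0.8075]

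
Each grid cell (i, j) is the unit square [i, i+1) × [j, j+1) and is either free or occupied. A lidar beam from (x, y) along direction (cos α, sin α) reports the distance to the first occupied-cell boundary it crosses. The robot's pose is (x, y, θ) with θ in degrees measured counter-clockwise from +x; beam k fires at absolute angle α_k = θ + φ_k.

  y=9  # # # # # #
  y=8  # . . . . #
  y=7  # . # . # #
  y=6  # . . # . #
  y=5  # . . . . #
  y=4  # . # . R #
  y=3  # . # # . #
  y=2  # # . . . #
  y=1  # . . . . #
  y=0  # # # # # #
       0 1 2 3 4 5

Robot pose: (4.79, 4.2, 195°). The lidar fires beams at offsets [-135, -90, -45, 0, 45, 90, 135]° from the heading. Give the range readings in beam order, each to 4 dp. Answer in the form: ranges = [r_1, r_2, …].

beam 1: φ=-135°, α=60°
  dir = (cos 60°, sin 60°) = (0.5000, 0.8660); from cell (4,4)
  next x-line at t=0.4200, next y-line at t=0.9238; Δt_x=2.0000, Δt_y=1.1547
    x: enter (5,4) at t=0.4200 ← occupied
  → r_1 = 0.4200
beam 2: φ=-90°, α=105°
  dir = (cos 105°, sin 105°) = (-0.2588, 0.9659); from cell (4,4)
  next x-line at t=3.0523, next y-line at t=0.8282; Δt_x=3.8637, Δt_y=1.0353
    y: enter (4,5) at t=0.8282
    y: enter (4,6) at t=1.8635
    y: enter (4,7) at t=2.8988 ← occupied
  → r_2 = 2.8988
beam 3: φ=-45°, α=150°
  dir = (cos 150°, sin 150°) = (-0.8660, 0.5000); from cell (4,4)
  next x-line at t=0.9122, next y-line at t=1.6000; Δt_x=1.1547, Δt_y=2.0000
    x: enter (3,4) at t=0.9122
    y: enter (3,5) at t=1.6000
    x: enter (2,5) at t=2.0669
    x: enter (1,5) at t=3.2216
    y: enter (1,6) at t=3.6000
    x: enter (0,6) at t=4.3763 ← occupied
  → r_3 = 4.3763
beam 4: φ=0°, α=195°
  dir = (cos 195°, sin 195°) = (-0.9659, -0.2588); from cell (4,4)
  next x-line at t=0.8179, next y-line at t=0.7727; Δt_x=1.0353, Δt_y=3.8637
    y: enter (4,3) at t=0.7727
    x: enter (3,3) at t=0.8179 ← occupied
  → r_4 = 0.8179
beam 5: φ=45°, α=240°
  dir = (cos 240°, sin 240°) = (-0.5000, -0.8660); from cell (4,4)
  next x-line at t=1.5800, next y-line at t=0.2309; Δt_x=2.0000, Δt_y=1.1547
    y: enter (4,3) at t=0.2309
    y: enter (4,2) at t=1.3856
    x: enter (3,2) at t=1.5800
    y: enter (3,1) at t=2.5403
    x: enter (2,1) at t=3.5800
    y: enter (2,0) at t=3.6950 ← occupied
  → r_5 = 3.6950
beam 6: φ=90°, α=285°
  dir = (cos 285°, sin 285°) = (0.2588, -0.9659); from cell (4,4)
  next x-line at t=0.8114, next y-line at t=0.2071; Δt_x=3.8637, Δt_y=1.0353
    y: enter (4,3) at t=0.2071
    x: enter (5,3) at t=0.8114 ← occupied
  → r_6 = 0.8114
beam 7: φ=135°, α=330°
  dir = (cos 330°, sin 330°) = (0.8660, -0.5000); from cell (4,4)
  next x-line at t=0.2425, next y-line at t=0.4000; Δt_x=1.1547, Δt_y=2.0000
    x: enter (5,4) at t=0.2425 ← occupied
  → r_7 = 0.2425

ranges = [0.4200, 2.8988, 4.3763, 0.8179, 3.6950, 0.8114, 0.2425]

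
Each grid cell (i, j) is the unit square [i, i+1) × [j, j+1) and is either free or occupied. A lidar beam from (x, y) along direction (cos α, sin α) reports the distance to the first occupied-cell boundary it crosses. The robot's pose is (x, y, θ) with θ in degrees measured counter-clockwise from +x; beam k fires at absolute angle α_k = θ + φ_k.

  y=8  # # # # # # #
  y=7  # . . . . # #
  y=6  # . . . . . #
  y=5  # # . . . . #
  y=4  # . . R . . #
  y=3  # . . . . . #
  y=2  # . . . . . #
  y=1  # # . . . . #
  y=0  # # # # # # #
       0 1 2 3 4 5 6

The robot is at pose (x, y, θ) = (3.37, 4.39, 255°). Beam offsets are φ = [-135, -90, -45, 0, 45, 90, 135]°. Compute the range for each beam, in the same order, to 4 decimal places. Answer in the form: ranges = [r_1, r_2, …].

beam 1: φ=-135°, α=120°
  d=(-0.5000,0.8660)  start (3,4)  tX=0.7400 tY=0.7044  stride 1/|dx|=2.0000 1/|dy|=1.1547
    cross y-line → (3,5), t=0.7044
    cross x-line → (2,5), t=0.7400
    cross y-line → (2,6), t=1.8591
    cross x-line → (1,6), t=2.7400
    cross y-line → (1,7), t=3.0138
    cross y-line → (1,8), t=4.1685 (wall)
  → r_1 = 4.1685
beam 2: φ=-90°, α=165°
  d=(-0.9659,0.2588)  start (3,4)  tX=0.3831 tY=2.3569  stride 1/|dx|=1.0353 1/|dy|=3.8637
    cross x-line → (2,4), t=0.3831
    cross x-line → (1,4), t=1.4183
    cross y-line → (1,5), t=2.3569 (wall)
  → r_2 = 2.3569
beam 3: φ=-45°, α=210°
  d=(-0.8660,-0.5000)  start (3,4)  tX=0.4272 tY=0.7800  stride 1/|dx|=1.1547 1/|dy|=2.0000
    cross x-line → (2,4), t=0.4272
    cross y-line → (2,3), t=0.7800
    cross x-line → (1,3), t=1.5819
    cross x-line → (0,3), t=2.7366 (wall)
  → r_3 = 2.7366
beam 4: φ=0°, α=255°
  d=(-0.2588,-0.9659)  start (3,4)  tX=1.4296 tY=0.4038  stride 1/|dx|=3.8637 1/|dy|=1.0353
    cross y-line → (3,3), t=0.4038
    cross x-line → (2,3), t=1.4296
    cross y-line → (2,2), t=1.4390
    cross y-line → (2,1), t=2.4743
    cross y-line → (2,0), t=3.5096 (wall)
  → r_4 = 3.5096
beam 5: φ=45°, α=300°
  d=(0.5000,-0.8660)  start (3,4)  tX=1.2600 tY=0.4503  stride 1/|dx|=2.0000 1/|dy|=1.1547
    cross y-line → (3,3), t=0.4503
    cross x-line → (4,3), t=1.2600
    cross y-line → (4,2), t=1.6050
    cross y-line → (4,1), t=2.7597
    cross x-line → (5,1), t=3.2600
    cross y-line → (5,0), t=3.9144 (wall)
  → r_5 = 3.9144
beam 6: φ=90°, α=345°
  d=(0.9659,-0.2588)  start (3,4)  tX=0.6522 tY=1.5068  stride 1/|dx|=1.0353 1/|dy|=3.8637
    cross x-line → (4,4), t=0.6522
    cross y-line → (4,3), t=1.5068
    cross x-line → (5,3), t=1.6875
    cross x-line → (6,3), t=2.7228 (wall)
  → r_6 = 2.7228
beam 7: φ=135°, α=30°
  d=(0.8660,0.5000)  start (3,4)  tX=0.7275 tY=1.2200  stride 1/|dx|=1.1547 1/|dy|=2.0000
    cross x-line → (4,4), t=0.7275
    cross y-line → (4,5), t=1.2200
    cross x-line → (5,5), t=1.8822
    cross x-line → (6,5), t=3.0369 (wall)
  → r_7 = 3.0369

ranges = [4.1685, 2.3569, 2.7366, 3.5096, 3.9144, 2.7228, 3.0369]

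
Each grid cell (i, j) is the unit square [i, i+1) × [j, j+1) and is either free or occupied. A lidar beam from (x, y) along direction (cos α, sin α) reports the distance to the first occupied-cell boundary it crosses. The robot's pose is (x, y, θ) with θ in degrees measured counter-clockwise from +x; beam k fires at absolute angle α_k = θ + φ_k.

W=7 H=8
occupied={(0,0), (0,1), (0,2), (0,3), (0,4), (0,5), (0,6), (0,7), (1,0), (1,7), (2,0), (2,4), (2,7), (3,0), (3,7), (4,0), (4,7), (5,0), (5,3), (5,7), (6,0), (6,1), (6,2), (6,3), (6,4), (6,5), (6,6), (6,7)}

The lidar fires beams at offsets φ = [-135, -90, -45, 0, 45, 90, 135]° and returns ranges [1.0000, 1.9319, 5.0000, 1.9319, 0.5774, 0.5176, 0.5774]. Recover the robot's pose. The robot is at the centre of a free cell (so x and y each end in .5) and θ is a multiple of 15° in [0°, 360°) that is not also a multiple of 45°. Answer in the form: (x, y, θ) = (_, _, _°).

The pose lattice has 28·16 = 448 candidates. Test each by forward raycasting.
  (3.5, 2.5, 195°): beam 1 = 5.0000 ≠ 1.0000 ✗
  (2.5, 5.5, 300°): beam 1 = 1.5529 ≠ 1.0000 ✗
  (1.5, 3.5, 105°): beam 1 = 5.0000 ≠ 1.0000 ✗
  (4.5, 1.5, 165°): beam 1 = 1.7321 ≠ 1.0000 ✗
  (5.5, 4.5, 285°): beam 1 = 5.0000 ≠ 1.0000 ✗
  …
  (1.5, 6.5, 15°): r_1=1.0000, r_2=1.9319, r_3=5.0000, r_4=1.9319, r_5=0.5774, r_6=0.5176, r_7=0.5774 — all match ✓
Unique over the lattice → pose = (1.5, 6.5, 15°).

(x, y, θ) = (1.5, 6.5, 15°)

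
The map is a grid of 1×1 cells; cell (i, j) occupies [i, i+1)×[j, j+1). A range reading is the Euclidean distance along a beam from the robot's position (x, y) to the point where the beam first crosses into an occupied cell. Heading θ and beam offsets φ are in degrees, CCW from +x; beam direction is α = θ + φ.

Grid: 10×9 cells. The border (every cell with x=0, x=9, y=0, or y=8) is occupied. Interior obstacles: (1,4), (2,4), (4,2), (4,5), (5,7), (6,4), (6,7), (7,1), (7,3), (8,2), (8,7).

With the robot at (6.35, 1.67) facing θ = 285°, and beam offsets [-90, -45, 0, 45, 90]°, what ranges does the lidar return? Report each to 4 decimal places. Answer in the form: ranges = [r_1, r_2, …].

beam 1: φ=-90°, α=195°
  d=(-0.9659,-0.2588)  start (6,1)  tX=0.3623 tY=2.5887  stride 1/|dx|=1.0353 1/|dy|=3.8637
    cross x-line → (5,1), t=0.3623
    cross x-line → (4,1), t=1.3976
    cross x-line → (3,1), t=2.4329
    cross y-line → (3,0), t=2.5887 (wall)
  → r_1 = 2.5887
beam 2: φ=-45°, α=240°
  d=(-0.5000,-0.8660)  start (6,1)  tX=0.7000 tY=0.7736  stride 1/|dx|=2.0000 1/|dy|=1.1547
    cross x-line → (5,1), t=0.7000
    cross y-line → (5,0), t=0.7736 (wall)
  → r_2 = 0.7736
beam 3: φ=0°, α=285°
  d=(0.2588,-0.9659)  start (6,1)  tX=2.5114 tY=0.6936  stride 1/|dx|=3.8637 1/|dy|=1.0353
    cross y-line → (6,0), t=0.6936 (wall)
  → r_3 = 0.6936
beam 4: φ=45°, α=330°
  d=(0.8660,-0.5000)  start (6,1)  tX=0.7506 tY=1.3400  stride 1/|dx|=1.1547 1/|dy|=2.0000
    cross x-line → (7,1), t=0.7506 (wall)
  → r_4 = 0.7506
beam 5: φ=90°, α=15°
  d=(0.9659,0.2588)  start (6,1)  tX=0.6729 tY=1.2750  stride 1/|dx|=1.0353 1/|dy|=3.8637
    cross x-line → (7,1), t=0.6729 (wall)
  → r_5 = 0.6729

ranges = [2.5887, 0.7736, 0.6936, 0.7506, 0.6729]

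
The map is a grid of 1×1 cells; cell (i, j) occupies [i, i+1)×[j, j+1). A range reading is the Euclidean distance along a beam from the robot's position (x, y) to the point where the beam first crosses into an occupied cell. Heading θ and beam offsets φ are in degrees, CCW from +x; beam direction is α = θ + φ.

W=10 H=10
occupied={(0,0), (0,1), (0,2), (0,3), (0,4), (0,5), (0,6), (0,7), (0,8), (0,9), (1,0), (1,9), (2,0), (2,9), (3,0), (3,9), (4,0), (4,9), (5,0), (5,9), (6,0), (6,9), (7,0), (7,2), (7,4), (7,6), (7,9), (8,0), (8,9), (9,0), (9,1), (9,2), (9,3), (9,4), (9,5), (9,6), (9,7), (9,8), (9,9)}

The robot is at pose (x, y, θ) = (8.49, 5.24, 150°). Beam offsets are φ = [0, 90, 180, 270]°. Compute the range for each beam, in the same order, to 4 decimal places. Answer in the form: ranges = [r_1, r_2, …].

beam 1: φ=0°, α=150°
  dir = (cos 150°, sin 150°) = (-0.8660, 0.5000); from cell (8,5)
  next x-line at t=0.5658, next y-line at t=1.5200; Δt_x=1.1547, Δt_y=2.0000
    x: enter (7,5) at t=0.5658
    y: enter (7,6) at t=1.5200 ← occupied
  → r_1 = 1.5200
beam 2: φ=90°, α=240°
  dir = (cos 240°, sin 240°) = (-0.5000, -0.8660); from cell (8,5)
  next x-line at t=0.9800, next y-line at t=0.2771; Δt_x=2.0000, Δt_y=1.1547
    y: enter (8,4) at t=0.2771
    x: enter (7,4) at t=0.9800 ← occupied
  → r_2 = 0.9800
beam 3: φ=180°, α=330°
  dir = (cos 330°, sin 330°) = (0.8660, -0.5000); from cell (8,5)
  next x-line at t=0.5889, next y-line at t=0.4800; Δt_x=1.1547, Δt_y=2.0000
    y: enter (8,4) at t=0.4800
    x: enter (9,4) at t=0.5889 ← occupied
  → r_3 = 0.5889
beam 4: φ=270°, α=60°
  dir = (cos 60°, sin 60°) = (0.5000, 0.8660); from cell (8,5)
  next x-line at t=1.0200, next y-line at t=0.8776; Δt_x=2.0000, Δt_y=1.1547
    y: enter (8,6) at t=0.8776
    x: enter (9,6) at t=1.0200 ← occupied
  → r_4 = 1.0200

ranges = [1.5200, 0.9800, 0.5889, 1.0200]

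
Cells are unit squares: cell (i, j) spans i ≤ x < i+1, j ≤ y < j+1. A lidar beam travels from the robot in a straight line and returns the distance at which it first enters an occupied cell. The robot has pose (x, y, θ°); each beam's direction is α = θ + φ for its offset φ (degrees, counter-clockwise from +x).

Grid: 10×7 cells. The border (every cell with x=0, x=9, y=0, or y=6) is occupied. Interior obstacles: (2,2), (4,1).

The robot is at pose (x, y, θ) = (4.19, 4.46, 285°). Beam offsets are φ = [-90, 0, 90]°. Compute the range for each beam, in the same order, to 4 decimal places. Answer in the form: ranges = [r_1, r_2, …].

beam 1: φ=-90°, α=195°
  dir = (cos 195°, sin 195°) = (-0.9659, -0.2588); from cell (4,4)
  next x-line at t=0.1967, next y-line at t=1.7773; Δt_x=1.0353, Δt_y=3.8637
    x: enter (3,4) at t=0.1967
    x: enter (2,4) at t=1.2320
    y: enter (2,3) at t=1.7773
    x: enter (1,3) at t=2.2673
    x: enter (0,3) at t=3.3025 ← occupied
  → r_1 = 3.3025
beam 2: φ=0°, α=285°
  dir = (cos 285°, sin 285°) = (0.2588, -0.9659); from cell (4,4)
  next x-line at t=3.1296, next y-line at t=0.4762; Δt_x=3.8637, Δt_y=1.0353
    y: enter (4,3) at t=0.4762
    y: enter (4,2) at t=1.5115
    y: enter (4,1) at t=2.5468 ← occupied
  → r_2 = 2.5468
beam 3: φ=90°, α=15°
  dir = (cos 15°, sin 15°) = (0.9659, 0.2588); from cell (4,4)
  next x-line at t=0.8386, next y-line at t=2.0864; Δt_x=1.0353, Δt_y=3.8637
    x: enter (5,4) at t=0.8386
    x: enter (6,4) at t=1.8738
    y: enter (6,5) at t=2.0864
    x: enter (7,5) at t=2.9091
    x: enter (8,5) at t=3.9444
    x: enter (9,5) at t=4.9797 ← occupied
  → r_3 = 4.9797

ranges = [3.3025, 2.5468, 4.9797]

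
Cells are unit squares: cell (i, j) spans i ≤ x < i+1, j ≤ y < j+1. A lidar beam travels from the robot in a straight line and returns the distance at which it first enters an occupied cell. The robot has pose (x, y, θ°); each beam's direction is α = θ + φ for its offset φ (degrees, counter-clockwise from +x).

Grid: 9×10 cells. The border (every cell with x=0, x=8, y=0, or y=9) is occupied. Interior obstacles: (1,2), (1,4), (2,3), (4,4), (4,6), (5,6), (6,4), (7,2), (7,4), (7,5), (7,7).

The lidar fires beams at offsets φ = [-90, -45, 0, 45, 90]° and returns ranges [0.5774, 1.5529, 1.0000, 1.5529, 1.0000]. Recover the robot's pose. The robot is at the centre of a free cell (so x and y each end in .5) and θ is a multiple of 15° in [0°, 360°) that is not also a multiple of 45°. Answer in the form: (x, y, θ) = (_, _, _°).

(x, y, θ) = (6.5, 6.5, 300°)

The pose lattice has 45·16 = 720 candidates. Test each by forward raycasting.
  (5.5, 8.5, 75°): beam 1 = 1.9319 ≠ 0.5774 ✗
  (4.5, 3.5, 15°): beam 1 = 2.5882 ≠ 0.5774 ✗
  (6.5, 1.5, 75°): beam 1 = 1.5529 ≠ 0.5774 ✗
  (6.5, 6.5, 150°): beam 1 = 1.0000 ≠ 0.5774 ✗
  …
  (6.5, 6.5, 300°): r_1=0.5774, r_2=1.5529, r_3=1.0000, r_4=1.5529, r_5=1.0000 — all match ✓
No second candidate reproduces the full scan.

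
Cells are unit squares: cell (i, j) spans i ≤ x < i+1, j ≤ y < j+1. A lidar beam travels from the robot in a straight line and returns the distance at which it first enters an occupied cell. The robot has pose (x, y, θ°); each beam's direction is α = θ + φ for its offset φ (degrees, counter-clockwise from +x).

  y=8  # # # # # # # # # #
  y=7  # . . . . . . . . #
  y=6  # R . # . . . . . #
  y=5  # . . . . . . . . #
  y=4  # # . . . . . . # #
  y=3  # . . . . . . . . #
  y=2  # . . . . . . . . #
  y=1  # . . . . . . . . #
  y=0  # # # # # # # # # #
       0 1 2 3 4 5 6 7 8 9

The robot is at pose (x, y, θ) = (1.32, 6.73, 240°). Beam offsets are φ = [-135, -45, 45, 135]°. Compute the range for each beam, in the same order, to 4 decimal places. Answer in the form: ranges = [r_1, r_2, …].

beam 1: φ=-135°, α=105°
  d=(-0.2588,0.9659)  start (1,6)  tX=1.2364 tY=0.2795  stride 1/|dx|=3.8637 1/|dy|=1.0353
    cross y-line → (1,7), t=0.2795
    cross x-line → (0,7), t=1.2364 (wall)
  → r_1 = 1.2364
beam 2: φ=-45°, α=195°
  d=(-0.9659,-0.2588)  start (1,6)  tX=0.3313 tY=2.8205  stride 1/|dx|=1.0353 1/|dy|=3.8637
    cross x-line → (0,6), t=0.3313 (wall)
  → r_2 = 0.3313
beam 3: φ=45°, α=285°
  d=(0.2588,-0.9659)  start (1,6)  tX=2.6273 tY=0.7558  stride 1/|dx|=3.8637 1/|dy|=1.0353
    cross y-line → (1,5), t=0.7558
    cross y-line → (1,4), t=1.7910 (wall)
  → r_3 = 1.7910
beam 4: φ=135°, α=15°
  d=(0.9659,0.2588)  start (1,6)  tX=0.7040 tY=1.0432  stride 1/|dx|=1.0353 1/|dy|=3.8637
    cross x-line → (2,6), t=0.7040
    cross y-line → (2,7), t=1.0432
    cross x-line → (3,7), t=1.7393
    cross x-line → (4,7), t=2.7745
    cross x-line → (5,7), t=3.8098
    cross x-line → (6,7), t=4.8451
    cross y-line → (6,8), t=4.9069 (wall)
  → r_4 = 4.9069

ranges = [1.2364, 0.3313, 1.7910, 4.9069]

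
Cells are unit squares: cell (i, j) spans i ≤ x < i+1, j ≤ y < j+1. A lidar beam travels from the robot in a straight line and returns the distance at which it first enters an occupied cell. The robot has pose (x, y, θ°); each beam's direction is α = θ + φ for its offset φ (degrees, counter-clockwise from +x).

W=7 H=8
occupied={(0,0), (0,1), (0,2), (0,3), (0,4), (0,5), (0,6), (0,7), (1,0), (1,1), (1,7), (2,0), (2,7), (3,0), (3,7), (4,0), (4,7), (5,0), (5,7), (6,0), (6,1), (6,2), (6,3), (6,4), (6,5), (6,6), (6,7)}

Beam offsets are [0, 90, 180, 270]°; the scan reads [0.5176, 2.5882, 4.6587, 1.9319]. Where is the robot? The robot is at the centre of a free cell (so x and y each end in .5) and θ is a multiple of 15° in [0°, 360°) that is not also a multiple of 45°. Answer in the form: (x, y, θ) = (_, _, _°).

(x, y, θ) = (5.5, 4.5, 15°)

The pose lattice has 29·16 = 464 candidates. Test each by forward raycasting.
  (2.5, 4.5, 165°): beam 1 = 1.5529 ≠ 0.5176 ✗
  (2.5, 1.5, 60°): beam 1 = 6.3509 ≠ 0.5176 ✗
  (4.5, 3.5, 195°): beam 1 = 3.6235 ≠ 0.5176 ✗
  (1.5, 2.5, 30°): beam 1 = 5.1962 ≠ 0.5176 ✗
  (5.5, 2.5, 255°): beam 1 = 1.5529 ≠ 0.5176 ✗
  …
  (5.5, 4.5, 15°): r_1=0.5176, r_2=2.5882, r_3=4.6587, r_4=1.9319 — all match ✓
Only this pose fits every beam.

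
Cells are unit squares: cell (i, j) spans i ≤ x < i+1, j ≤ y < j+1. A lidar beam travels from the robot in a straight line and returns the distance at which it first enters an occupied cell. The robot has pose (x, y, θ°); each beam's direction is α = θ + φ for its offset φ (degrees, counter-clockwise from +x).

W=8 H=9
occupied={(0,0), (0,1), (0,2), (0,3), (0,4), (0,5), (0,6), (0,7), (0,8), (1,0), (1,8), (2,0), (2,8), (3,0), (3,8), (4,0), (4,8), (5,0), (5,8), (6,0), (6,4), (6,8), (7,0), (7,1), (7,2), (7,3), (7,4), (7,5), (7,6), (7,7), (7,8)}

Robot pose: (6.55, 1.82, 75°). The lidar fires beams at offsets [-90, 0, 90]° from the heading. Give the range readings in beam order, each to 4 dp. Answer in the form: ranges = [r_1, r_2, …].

ranges = [0.4659, 1.7387, 5.7458]

beam 1: φ=-90°, α=345°
  dir = (cos 345°, sin 345°) = (0.9659, -0.2588); from cell (6,1)
  next x-line at t=0.4659, next y-line at t=3.1682; Δt_x=1.0353, Δt_y=3.8637
    x: enter (7,1) at t=0.4659 ← occupied
  → r_1 = 0.4659
beam 2: φ=0°, α=75°
  dir = (cos 75°, sin 75°) = (0.2588, 0.9659); from cell (6,1)
  next x-line at t=1.7387, next y-line at t=0.1863; Δt_x=3.8637, Δt_y=1.0353
    y: enter (6,2) at t=0.1863
    y: enter (6,3) at t=1.2216
    x: enter (7,3) at t=1.7387 ← occupied
  → r_2 = 1.7387
beam 3: φ=90°, α=165°
  dir = (cos 165°, sin 165°) = (-0.9659, 0.2588); from cell (6,1)
  next x-line at t=0.5694, next y-line at t=0.6955; Δt_x=1.0353, Δt_y=3.8637
    x: enter (5,1) at t=0.5694
    y: enter (5,2) at t=0.6955
    x: enter (4,2) at t=1.6047
    x: enter (3,2) at t=2.6400
    x: enter (2,2) at t=3.6752
    y: enter (2,3) at t=4.5592
    x: enter (1,3) at t=4.7105
    x: enter (0,3) at t=5.7458 ← occupied
  → r_3 = 5.7458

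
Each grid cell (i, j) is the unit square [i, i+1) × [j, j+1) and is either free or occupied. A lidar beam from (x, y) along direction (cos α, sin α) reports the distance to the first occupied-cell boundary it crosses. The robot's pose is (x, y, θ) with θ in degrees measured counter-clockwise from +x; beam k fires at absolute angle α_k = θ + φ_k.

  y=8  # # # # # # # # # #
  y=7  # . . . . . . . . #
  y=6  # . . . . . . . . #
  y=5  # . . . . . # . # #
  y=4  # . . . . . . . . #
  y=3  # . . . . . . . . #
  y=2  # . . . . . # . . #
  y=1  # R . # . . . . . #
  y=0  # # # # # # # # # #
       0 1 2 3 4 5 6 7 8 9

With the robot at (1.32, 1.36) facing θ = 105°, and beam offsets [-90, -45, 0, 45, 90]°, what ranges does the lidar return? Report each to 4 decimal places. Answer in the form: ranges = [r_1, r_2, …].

beam 1: φ=-90°, α=15°
  d=(0.9659,0.2588)  start (1,1)  tX=0.7040 tY=2.4728  stride 1/|dx|=1.0353 1/|dy|=3.8637
    cross x-line → (2,1), t=0.7040
    cross x-line → (3,1), t=1.7393 (wall)
  → r_1 = 1.7393
beam 2: φ=-45°, α=60°
  d=(0.5000,0.8660)  start (1,1)  tX=1.3600 tY=0.7390  stride 1/|dx|=2.0000 1/|dy|=1.1547
    cross y-line → (1,2), t=0.7390
    cross x-line → (2,2), t=1.3600
    cross y-line → (2,3), t=1.8937
    cross y-line → (2,4), t=3.0484
    cross x-line → (3,4), t=3.3600
    cross y-line → (3,5), t=4.2031
    cross y-line → (3,6), t=5.3578
    cross x-line → (4,6), t=5.3600
    cross y-line → (4,7), t=6.5125
    cross x-line → (5,7), t=7.3600
    cross y-line → (5,8), t=7.6672 (wall)
  → r_2 = 7.6672
beam 3: φ=0°, α=105°
  d=(-0.2588,0.9659)  start (1,1)  tX=1.2364 tY=0.6626  stride 1/|dx|=3.8637 1/|dy|=1.0353
    cross y-line → (1,2), t=0.6626
    cross x-line → (0,2), t=1.2364 (wall)
  → r_3 = 1.2364
beam 4: φ=45°, α=150°
  d=(-0.8660,0.5000)  start (1,1)  tX=0.3695 tY=1.2800  stride 1/|dx|=1.1547 1/|dy|=2.0000
    cross x-line → (0,1), t=0.3695 (wall)
  → r_4 = 0.3695
beam 5: φ=90°, α=195°
  d=(-0.9659,-0.2588)  start (1,1)  tX=0.3313 tY=1.3909  stride 1/|dx|=1.0353 1/|dy|=3.8637
    cross x-line → (0,1), t=0.3313 (wall)
  → r_5 = 0.3313

ranges = [1.7393, 7.6672, 1.2364, 0.3695, 0.3313]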